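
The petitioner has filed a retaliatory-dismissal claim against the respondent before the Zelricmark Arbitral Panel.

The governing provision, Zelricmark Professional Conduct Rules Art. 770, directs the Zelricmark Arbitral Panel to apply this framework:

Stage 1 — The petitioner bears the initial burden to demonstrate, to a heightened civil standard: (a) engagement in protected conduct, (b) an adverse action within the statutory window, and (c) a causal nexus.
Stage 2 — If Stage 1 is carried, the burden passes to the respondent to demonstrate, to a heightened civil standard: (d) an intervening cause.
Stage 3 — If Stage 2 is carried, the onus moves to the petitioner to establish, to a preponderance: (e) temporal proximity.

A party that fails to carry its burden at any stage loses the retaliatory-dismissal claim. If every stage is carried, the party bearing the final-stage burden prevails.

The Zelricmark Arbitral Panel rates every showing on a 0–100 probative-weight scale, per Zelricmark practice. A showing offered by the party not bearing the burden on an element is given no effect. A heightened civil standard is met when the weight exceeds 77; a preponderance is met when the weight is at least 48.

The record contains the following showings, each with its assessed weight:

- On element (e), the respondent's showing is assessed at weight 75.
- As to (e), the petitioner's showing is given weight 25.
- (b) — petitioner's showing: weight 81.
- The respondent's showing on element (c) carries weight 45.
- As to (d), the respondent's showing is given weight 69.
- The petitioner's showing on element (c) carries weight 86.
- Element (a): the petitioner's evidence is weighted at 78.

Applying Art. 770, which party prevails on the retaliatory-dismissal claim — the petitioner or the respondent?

petitioner

Stage 1 (petitioner, a heightened civil standard, weight exceeds 77): (a) 78 > 77 — meets; (b) 81 > 77 — meets; (c) 86 (respondent's 45 disregarded) > 77 — meets.
  The petitioner carries Stage 1; the respondent now bears the burden.
Stage 2 (respondent, a heightened civil standard, weight exceeds 77): (d) 69 ≤ 77 — fails.
  The respondent does not carry Stage 2.
So the petitioner prevails.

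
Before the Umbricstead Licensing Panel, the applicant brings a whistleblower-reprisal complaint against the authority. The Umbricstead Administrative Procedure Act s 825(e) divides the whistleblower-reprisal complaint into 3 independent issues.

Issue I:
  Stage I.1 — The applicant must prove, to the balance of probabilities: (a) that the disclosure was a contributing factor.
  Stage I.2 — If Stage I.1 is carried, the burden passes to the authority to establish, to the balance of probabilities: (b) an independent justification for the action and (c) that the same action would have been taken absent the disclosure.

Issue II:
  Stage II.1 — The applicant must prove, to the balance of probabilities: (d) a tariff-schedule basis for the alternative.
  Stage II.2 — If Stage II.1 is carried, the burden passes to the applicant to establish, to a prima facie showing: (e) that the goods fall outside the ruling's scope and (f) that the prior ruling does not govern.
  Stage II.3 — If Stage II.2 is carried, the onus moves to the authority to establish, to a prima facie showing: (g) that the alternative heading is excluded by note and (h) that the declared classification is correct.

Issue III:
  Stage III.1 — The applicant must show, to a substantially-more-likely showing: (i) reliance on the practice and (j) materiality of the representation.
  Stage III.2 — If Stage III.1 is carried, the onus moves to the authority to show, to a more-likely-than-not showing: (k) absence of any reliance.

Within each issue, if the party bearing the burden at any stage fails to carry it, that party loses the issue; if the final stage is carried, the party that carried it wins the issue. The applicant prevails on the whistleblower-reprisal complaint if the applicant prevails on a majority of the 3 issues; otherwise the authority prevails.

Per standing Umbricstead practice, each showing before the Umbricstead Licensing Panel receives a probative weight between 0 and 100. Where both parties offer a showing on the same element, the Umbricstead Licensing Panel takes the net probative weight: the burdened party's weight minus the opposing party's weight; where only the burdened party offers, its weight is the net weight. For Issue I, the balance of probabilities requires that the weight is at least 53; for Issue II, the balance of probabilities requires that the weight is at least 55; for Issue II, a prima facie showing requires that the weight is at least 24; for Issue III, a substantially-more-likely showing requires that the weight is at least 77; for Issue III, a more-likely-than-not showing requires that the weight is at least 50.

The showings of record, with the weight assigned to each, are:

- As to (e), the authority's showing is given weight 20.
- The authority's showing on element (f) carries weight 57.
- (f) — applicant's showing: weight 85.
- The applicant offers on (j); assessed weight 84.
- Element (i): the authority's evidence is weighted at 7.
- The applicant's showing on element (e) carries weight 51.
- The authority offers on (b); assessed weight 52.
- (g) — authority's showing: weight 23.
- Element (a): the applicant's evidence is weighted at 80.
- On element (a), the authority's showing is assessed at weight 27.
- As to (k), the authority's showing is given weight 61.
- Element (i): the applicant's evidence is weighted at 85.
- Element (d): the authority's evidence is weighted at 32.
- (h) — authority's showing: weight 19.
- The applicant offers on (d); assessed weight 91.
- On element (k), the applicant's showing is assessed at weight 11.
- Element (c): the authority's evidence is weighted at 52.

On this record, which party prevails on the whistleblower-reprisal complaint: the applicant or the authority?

applicant

— Issue I —
Stage I.1 (applicant, the balance of probabilities, weight is at least 53): (a) net 80−27=53 ≥ 53 — meets.
  Stage I.1 carried; the burden shifts to the authority.
Stage I.2 (authority, the balance of probabilities, weight is at least 53): (b) 52 < 53 — fails; (c) 52 < 53 — fails.
  Not every element is met, so the authority fails to carry Stage I.2.
The applicant prevails on this issue.
— Issue II —
Stage II.1 (applicant, the balance of probabilities, weight is at least 55): (d) net 91−32=59 ≥ 55 — meets.
  Stage II.1 carried; the burden remains with the applicant.
Stage II.2 (applicant, a prima facie showing, weight is at least 24): (e) net 51−20=31 ≥ 24 — meets; (f) net 85−57=28 ≥ 24 — meets.
  The applicant carries Stage II.2; the authority now bears the burden.
Stage II.3 (authority, a prima facie showing, weight is at least 24): (g) 23 < 24 — fails; (h) 19 < 24 — fails.
  The authority does not carry Stage II.3.
So the applicant prevails on this issue.
— Issue III —
Stage III.1 (applicant, a substantially-more-likely showing, weight is at least 77): (i) net 85−7=78 ≥ 77 — meets; (j) 84 ≥ 77 — meets.
  Stage III.1 is satisfied; the onus moves to the authority.
Stage III.2 (authority, a more-likely-than-not showing, weight is at least 50): (k) net 61−11=50 ≥ 50 — meets.
  Stage III.2 carried; the final stage is satisfied.
Every stage carried; the authority prevails on this issue.
Per-issue: Issue I → applicant; Issue II → applicant; Issue III → authority. The applicant must prevail on a majority of issues; overall, the applicant prevails.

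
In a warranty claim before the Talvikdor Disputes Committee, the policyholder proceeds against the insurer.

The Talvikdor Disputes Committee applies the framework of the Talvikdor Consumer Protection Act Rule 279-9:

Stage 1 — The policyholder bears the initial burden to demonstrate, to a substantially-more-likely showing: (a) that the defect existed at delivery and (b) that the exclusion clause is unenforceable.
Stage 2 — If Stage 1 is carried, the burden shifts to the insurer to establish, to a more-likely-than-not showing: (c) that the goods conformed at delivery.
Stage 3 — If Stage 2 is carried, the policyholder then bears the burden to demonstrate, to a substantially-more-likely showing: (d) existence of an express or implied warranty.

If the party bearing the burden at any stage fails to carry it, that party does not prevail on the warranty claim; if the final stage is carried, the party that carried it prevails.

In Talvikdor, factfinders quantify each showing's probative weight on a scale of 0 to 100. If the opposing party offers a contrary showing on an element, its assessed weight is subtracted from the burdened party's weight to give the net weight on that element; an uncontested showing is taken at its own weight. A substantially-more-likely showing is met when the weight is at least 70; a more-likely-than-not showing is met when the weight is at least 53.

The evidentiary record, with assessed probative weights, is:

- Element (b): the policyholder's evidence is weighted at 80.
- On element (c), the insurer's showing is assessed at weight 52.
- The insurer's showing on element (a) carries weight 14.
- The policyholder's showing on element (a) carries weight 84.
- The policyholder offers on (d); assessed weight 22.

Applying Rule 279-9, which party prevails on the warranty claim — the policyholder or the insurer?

policyholder

Stage 1 — burden on policyholder; standard: a substantially-more-likely showing (weight is at least 70).
    (a): 84 − 14 = 70 ≥ 70 [met]
    (b): 80 ≥ 70 [met]
  Stage 1 is satisfied; the onus moves to the insurer.
Stage 2 — burden on insurer; standard: a more-likely-than-not showing (weight is at least 53).
    (c): 52 < 53 [not met]
  Stage 2 not carried; the insurer fails its burden.
The policyholder prevails.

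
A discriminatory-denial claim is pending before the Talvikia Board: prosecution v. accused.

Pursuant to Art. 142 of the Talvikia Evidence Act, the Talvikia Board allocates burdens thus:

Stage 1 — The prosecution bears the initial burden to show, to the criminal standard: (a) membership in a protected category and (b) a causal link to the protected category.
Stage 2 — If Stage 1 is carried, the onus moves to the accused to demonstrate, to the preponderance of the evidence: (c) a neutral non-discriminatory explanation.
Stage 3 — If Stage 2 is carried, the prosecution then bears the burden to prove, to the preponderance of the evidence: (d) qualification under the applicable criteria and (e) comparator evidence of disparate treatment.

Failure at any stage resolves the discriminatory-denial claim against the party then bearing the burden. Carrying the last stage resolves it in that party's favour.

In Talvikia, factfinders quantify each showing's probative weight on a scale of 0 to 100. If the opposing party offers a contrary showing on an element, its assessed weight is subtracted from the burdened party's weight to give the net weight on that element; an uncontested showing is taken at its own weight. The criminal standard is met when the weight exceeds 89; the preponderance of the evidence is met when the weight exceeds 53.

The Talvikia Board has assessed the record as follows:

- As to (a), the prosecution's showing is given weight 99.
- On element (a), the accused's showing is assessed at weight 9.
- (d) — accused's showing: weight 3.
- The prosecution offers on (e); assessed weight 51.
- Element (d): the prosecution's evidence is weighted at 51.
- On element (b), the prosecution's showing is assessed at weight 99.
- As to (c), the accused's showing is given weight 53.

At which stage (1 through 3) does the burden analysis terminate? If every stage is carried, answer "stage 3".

stage 2

Stage 1 — burden on prosecution; standard: the criminal standard (weight exceeds 89).
    (a): 99 − 9 = 90 > 89 [met]
    (b): 99 > 89 [met]
  The prosecution carries Stage 1; the accused now bears the burden.
Stage 2 — burden on accused; standard: the preponderance of the evidence (weight exceeds 53).
    (c): 53 ≤ 53 [not met]
  The accused does not carry Stage 2.
The prosecution prevails.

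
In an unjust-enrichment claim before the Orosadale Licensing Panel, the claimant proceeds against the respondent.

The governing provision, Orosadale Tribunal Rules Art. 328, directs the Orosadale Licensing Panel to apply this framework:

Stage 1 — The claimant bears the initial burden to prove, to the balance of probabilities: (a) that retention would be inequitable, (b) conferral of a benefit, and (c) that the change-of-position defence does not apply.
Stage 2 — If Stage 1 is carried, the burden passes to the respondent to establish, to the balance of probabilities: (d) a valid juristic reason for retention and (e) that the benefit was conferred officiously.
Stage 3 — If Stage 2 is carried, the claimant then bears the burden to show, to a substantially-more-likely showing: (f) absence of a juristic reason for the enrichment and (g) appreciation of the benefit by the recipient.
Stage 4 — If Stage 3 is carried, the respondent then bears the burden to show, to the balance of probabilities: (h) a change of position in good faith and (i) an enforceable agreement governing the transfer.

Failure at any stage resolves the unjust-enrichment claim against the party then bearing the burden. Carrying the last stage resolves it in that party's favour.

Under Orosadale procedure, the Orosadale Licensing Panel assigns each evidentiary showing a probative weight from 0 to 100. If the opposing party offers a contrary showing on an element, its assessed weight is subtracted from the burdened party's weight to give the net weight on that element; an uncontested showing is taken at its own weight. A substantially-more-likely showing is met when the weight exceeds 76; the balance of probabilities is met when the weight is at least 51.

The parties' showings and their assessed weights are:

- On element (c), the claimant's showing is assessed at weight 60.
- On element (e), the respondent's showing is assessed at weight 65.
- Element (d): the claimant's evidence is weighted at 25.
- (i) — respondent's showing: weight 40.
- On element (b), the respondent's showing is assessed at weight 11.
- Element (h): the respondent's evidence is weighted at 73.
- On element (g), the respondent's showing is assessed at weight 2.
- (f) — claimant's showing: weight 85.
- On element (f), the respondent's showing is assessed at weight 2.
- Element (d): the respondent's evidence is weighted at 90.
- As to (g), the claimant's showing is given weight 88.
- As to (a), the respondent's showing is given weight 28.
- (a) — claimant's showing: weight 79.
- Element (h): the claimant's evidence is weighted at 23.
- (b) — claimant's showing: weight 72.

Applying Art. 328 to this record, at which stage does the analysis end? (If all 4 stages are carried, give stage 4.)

stage 4

Stage 1 — burden on claimant; standard: the balance of probabilities (weight is at least 51).
    (a): 79 − 28 = 51 ≥ 51 [met]
    (b): 72 − 11 = 61 ≥ 51 [met]
    (c): 60 ≥ 51 [met]
  The claimant carries Stage 1; the respondent now bears the burden.
Stage 2 — burden on respondent; standard: the balance of probabilities (weight is at least 51).
    (d): 90 − 25 = 65 ≥ 51 [met]
    (e): 65 ≥ 51 [met]
  The respondent carries Stage 2; the claimant now bears the burden.
Stage 3 — burden on claimant; standard: a substantially-more-likely showing (weight exceeds 76).
    (f): 85 − 2 = 83 > 76 [met]
    (g): 88 − 2 = 86 > 76 [met]
  All elements met. The burden passes to the respondent.
Stage 4 — burden on respondent; standard: the balance of probabilities (weight is at least 51).
    (h): 73 − 23 = 50 < 51 [not met]
    (i): 40 < 51 [not met]
  The respondent does not carry Stage 4.
The analysis ends at Stage 4; the claimant prevails.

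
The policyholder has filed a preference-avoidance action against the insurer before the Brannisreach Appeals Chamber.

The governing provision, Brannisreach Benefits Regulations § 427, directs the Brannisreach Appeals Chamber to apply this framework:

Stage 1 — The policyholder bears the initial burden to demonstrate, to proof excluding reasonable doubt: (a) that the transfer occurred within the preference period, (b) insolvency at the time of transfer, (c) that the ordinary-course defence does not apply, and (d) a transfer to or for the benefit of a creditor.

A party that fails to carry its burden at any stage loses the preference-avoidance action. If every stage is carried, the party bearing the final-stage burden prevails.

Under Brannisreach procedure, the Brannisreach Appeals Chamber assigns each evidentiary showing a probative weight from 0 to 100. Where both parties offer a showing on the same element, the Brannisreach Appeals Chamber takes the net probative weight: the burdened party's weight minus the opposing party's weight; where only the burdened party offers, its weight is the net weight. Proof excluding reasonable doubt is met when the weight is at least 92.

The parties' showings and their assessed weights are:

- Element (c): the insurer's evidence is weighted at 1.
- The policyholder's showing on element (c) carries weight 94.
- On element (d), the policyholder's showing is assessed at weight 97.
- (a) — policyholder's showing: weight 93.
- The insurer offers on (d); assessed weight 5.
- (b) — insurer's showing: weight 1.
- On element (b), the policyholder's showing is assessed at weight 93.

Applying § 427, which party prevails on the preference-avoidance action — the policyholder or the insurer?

policyholder

Stage 1 (policyholder, proof excluding reasonable doubt, weight is at least 92): (a) 93 ≥ 92 — meets; (b) net 93−1=92 ≥ 92 — meets; (c) net 94−1=93 ≥ 92 — meets; (d) net 97−5=92 ≥ 92 — meets.
  All elements met at the final stage.
All stages carried — the policyholder prevails.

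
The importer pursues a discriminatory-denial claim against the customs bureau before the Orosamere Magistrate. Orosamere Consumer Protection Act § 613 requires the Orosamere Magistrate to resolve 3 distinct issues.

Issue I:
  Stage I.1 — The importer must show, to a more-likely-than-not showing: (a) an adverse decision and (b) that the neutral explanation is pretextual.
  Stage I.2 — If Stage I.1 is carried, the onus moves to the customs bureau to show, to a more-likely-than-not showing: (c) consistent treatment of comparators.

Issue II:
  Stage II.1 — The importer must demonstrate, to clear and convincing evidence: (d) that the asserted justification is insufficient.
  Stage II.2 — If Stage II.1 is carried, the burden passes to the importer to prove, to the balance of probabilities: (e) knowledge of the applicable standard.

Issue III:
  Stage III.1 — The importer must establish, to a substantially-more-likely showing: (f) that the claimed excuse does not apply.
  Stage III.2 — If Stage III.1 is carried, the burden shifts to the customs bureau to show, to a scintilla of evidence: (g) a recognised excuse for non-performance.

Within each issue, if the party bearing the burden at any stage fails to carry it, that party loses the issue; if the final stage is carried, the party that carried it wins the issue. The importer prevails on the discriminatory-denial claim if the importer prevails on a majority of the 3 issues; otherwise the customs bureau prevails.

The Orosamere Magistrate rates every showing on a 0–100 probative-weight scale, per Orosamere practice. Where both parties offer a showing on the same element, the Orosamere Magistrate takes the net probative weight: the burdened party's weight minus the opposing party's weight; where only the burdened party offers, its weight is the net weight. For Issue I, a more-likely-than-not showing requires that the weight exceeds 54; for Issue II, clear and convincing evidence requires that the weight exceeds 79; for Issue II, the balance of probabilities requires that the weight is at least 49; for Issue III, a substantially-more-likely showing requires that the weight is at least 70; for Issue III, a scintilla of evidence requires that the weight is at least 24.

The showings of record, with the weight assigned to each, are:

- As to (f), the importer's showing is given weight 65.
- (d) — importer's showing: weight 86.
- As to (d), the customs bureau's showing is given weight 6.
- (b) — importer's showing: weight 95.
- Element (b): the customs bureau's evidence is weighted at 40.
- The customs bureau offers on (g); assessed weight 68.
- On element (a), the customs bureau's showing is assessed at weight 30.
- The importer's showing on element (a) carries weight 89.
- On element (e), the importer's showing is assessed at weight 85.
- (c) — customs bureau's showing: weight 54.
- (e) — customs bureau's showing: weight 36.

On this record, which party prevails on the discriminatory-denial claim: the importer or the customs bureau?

importer

— Issue I —
Stage I.1 — burden on importer; standard: a more-likely-than-not showing (weight exceeds 54).
    (a): 89 − 30 = 59 > 54 [met]
    (b): 95 − 40 = 55 > 54 [met]
  The importer carries Stage I.1; the customs bureau now bears the burden.
Stage I.2 — burden on customs bureau; standard: a more-likely-than-not showing (weight exceeds 54).
    (c): 54 ≤ 54 [not met]
  The customs bureau does not carry Stage I.2.
The importer prevails on this issue.
— Issue II —
Stage II.1 (importer, clear and convincing evidence, weight exceeds 79): (d) net 86−6=80 > 79 — meets.
  Stage II.1 is satisfied; the importer continues to bear the burden.
Stage II.2 (importer, the balance of probabilities, weight is at least 49): (e) net 85−36=49 ≥ 49 — meets.
  Stage II.2 carried; the final stage is satisfied.
Every stage carried; the importer prevails on this issue.
— Issue III —
Stage III.1 — burden on importer; standard: a substantially-more-likely showing (weight is at least 70).
    (f): 65 < 70 [not met]
  Not every element is met, so the importer fails to carry Stage III.1.
The customs bureau prevails on this issue.
Per-issue: Issue I → importer; Issue II → importer; Issue III → customs bureau. The importer must prevail on a majority of issues; overall, the importer prevails.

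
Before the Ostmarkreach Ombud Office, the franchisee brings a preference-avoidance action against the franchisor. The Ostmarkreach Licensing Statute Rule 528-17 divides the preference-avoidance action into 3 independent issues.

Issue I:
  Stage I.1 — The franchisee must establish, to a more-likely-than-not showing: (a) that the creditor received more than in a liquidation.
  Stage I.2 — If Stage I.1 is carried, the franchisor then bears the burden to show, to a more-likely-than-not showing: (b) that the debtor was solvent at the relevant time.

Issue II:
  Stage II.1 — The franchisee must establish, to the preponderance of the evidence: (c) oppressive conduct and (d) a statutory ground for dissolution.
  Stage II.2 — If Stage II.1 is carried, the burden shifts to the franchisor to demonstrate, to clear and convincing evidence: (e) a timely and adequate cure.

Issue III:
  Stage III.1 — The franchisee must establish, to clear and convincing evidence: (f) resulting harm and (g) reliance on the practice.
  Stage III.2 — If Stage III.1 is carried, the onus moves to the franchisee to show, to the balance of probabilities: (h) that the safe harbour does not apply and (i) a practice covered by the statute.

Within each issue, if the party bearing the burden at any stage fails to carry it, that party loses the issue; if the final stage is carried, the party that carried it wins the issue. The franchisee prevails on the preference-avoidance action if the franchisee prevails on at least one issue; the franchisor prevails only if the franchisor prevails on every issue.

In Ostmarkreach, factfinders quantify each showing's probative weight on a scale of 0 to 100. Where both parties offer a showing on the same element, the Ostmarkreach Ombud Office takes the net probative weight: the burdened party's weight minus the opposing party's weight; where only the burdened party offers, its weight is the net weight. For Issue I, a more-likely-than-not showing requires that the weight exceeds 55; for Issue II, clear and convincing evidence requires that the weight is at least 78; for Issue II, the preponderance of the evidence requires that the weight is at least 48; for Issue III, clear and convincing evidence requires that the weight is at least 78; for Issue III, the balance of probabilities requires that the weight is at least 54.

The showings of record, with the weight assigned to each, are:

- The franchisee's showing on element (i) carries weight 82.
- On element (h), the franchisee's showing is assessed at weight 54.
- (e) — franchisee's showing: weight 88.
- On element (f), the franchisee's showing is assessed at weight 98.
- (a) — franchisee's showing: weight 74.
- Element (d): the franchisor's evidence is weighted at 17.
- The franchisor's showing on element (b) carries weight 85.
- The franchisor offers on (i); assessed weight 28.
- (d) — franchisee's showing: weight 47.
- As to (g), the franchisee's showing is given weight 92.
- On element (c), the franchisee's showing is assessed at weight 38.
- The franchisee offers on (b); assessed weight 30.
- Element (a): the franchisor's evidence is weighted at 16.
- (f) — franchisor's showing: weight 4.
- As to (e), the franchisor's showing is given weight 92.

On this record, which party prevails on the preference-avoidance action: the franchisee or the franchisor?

— Issue I —
Stage I.1 (franchisee, a more-likely-than-not showing, weight exceeds 55): (a) net 74−16=58 > 55 — meets.
  Stage I.1 carried; the burden shifts to the franchisor.
Stage I.2 (franchisor, a more-likely-than-not showing, weight exceeds 55): (b) net 85−30=55 ≤ 55 — fails.
  The franchisor does not carry Stage I.2.
The analysis ends at Stage I.2; the franchisee prevails on this issue.
— Issue II —
Stage II.1 — burden on franchisee; standard: the preponderance of the evidence (weight is at least 48).
    (c): 38 < 48 [not met]
    (d): 47 − 17 = 30 < 48 [not met]
  The franchisee does not carry Stage II.1.
The analysis ends at Stage II.1; the franchisor prevails on this issue.
— Issue III —
Stage III.1 (franchisee, clear and convincing evidence, weight is at least 78): (f) net 98−4=94 ≥ 78 — meets; (g) 92 ≥ 78 — meets.
  Stage III.1 is satisfied; the franchisee continues to bear the burden.
Stage III.2 (franchisee, the balance of probabilities, weight is at least 54): (h) 54 ≥ 54 — meets; (i) net 82−28=54 ≥ 54 — meets.
  All elements met at the final stage.
Every stage carried; the franchisee prevails on this issue.
Per-issue: Issue I → franchisee; Issue II → franchisor; Issue III → franchisee. The franchisee must prevail on at least one issue; overall, the franchisee prevails.

franchisee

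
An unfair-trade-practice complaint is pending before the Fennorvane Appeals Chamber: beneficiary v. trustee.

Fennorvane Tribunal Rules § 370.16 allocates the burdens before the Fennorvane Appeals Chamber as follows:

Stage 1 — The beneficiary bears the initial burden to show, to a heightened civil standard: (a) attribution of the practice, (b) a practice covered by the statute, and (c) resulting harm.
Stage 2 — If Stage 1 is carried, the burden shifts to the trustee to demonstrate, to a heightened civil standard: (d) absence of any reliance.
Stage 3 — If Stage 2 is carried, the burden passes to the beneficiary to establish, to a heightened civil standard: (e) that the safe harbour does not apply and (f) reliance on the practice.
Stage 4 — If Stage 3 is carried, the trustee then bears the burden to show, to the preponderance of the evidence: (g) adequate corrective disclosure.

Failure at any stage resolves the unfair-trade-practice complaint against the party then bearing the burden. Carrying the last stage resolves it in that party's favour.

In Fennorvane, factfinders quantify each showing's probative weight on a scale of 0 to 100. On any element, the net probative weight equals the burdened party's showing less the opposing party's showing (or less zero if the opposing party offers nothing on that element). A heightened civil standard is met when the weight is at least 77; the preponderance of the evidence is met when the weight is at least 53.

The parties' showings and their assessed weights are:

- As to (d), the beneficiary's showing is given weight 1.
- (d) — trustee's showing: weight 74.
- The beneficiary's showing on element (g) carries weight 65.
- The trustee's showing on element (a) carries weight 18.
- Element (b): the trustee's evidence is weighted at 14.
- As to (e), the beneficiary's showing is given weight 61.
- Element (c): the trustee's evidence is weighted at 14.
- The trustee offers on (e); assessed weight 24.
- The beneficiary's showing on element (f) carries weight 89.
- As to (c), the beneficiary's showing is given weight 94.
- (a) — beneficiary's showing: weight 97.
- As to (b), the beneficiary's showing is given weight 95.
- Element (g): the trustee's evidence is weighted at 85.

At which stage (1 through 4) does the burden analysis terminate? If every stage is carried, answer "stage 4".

stage 2

Stage 1 — burden on beneficiary; standard: a heightened civil standard (weight is at least 77).
    (a): 97 − 18 = 79 ≥ 77 [met]
    (b): 95 − 14 = 81 ≥ 77 [met]
    (c): 94 − 14 = 80 ≥ 77 [met]
  Stage 1 carried; the burden shifts to the trustee.
Stage 2 — burden on trustee; standard: a heightened civil standard (weight is at least 77).
    (d): 74 − 1 = 73 < 77 [not met]
  Stage 2 not carried; the trustee fails its burden.
So the beneficiary prevails.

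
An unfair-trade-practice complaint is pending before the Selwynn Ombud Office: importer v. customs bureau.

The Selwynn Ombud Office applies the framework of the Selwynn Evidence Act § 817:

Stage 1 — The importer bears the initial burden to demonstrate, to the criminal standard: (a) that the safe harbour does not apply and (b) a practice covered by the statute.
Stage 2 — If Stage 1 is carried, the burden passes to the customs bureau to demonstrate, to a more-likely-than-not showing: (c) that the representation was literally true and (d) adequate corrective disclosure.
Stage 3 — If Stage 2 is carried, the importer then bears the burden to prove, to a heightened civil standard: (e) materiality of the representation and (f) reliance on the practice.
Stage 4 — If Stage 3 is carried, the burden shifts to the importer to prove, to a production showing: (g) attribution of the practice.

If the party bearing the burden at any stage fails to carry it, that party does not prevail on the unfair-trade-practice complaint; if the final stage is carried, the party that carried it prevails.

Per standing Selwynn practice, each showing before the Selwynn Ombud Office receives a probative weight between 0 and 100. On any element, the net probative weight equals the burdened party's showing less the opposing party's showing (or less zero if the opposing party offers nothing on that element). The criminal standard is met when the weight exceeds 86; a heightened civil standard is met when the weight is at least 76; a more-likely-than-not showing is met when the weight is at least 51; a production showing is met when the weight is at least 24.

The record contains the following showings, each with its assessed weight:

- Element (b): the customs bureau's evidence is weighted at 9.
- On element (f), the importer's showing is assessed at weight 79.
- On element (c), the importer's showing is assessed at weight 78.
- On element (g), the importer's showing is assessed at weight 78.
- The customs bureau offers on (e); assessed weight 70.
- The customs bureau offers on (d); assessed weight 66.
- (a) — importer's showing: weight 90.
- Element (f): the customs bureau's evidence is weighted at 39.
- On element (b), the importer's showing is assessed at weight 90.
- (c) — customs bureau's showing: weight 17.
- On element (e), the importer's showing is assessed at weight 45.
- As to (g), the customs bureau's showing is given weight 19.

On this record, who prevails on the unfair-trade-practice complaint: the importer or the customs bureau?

Stage 1 (importer, the criminal standard, weight exceeds 86): (a) 90 > 86 — meets; (b) net 90−9=81 ≤ 86 — fails.
  The importer does not carry Stage 1.
So the customs bureau prevails.

customs bureau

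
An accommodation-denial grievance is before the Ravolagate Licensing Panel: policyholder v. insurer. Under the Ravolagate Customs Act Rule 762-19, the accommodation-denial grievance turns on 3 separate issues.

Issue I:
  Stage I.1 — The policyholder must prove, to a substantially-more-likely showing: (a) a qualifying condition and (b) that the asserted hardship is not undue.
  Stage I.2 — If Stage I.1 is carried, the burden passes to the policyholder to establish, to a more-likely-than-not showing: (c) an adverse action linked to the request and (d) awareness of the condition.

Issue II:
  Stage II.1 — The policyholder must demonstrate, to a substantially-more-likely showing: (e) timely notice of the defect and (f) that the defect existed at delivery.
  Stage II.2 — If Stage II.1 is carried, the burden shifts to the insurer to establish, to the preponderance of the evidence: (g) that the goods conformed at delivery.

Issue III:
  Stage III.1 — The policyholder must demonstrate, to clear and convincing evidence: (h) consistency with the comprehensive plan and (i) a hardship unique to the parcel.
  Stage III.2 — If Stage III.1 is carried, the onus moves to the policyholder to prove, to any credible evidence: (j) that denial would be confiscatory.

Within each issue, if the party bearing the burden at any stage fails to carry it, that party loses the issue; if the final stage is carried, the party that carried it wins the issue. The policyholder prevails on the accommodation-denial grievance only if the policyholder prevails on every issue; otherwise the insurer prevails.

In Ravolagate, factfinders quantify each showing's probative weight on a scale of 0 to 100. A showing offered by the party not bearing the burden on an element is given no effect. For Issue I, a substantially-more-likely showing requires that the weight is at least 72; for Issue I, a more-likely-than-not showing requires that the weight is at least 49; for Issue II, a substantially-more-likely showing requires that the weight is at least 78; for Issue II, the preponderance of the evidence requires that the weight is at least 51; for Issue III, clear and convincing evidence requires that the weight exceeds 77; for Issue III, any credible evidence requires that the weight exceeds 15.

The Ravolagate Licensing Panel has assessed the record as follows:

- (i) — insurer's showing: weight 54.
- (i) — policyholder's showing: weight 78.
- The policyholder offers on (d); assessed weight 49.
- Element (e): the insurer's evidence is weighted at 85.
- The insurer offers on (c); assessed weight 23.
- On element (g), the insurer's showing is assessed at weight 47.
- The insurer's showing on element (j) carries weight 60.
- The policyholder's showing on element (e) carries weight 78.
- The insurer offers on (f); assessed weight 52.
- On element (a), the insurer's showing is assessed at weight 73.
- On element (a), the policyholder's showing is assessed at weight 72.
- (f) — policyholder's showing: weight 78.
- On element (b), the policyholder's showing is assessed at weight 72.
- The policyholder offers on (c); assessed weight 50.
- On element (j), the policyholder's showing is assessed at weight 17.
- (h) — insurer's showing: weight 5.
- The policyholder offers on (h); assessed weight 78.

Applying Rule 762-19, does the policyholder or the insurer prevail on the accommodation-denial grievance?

— Issue I —
Stage I.1 — burden on policyholder; standard: a substantially-more-likely showing (weight is at least 72).
    (a): 72 (insurer's 73 disregarded) ≥ 72 [met]
    (b): 72 ≥ 72 [met]
  Stage I.1 carried; the burden remains with the policyholder.
Stage I.2 — burden on policyholder; standard: a more-likely-than-not showing (weight is at least 49).
    (c): 50 (insurer's 23 disregarded) ≥ 49 [met]
    (d): 49 ≥ 49 [met]
  All elements met at the final stage.
With every stage satisfied, the policyholder prevails on this issue.
— Issue II —
Stage II.1 (policyholder, a substantially-more-likely showing, weight is at least 78): (e) 78 (insurer's 85 disregarded) ≥ 78 — meets; (f) 78 (insurer's 52 disregarded) ≥ 78 — meets.
  Stage II.1 is satisfied; the onus moves to the insurer.
Stage II.2 (insurer, the preponderance of the evidence, weight is at least 51): (g) 47 < 51 — fails.
  Stage II.2 not carried; the insurer fails its burden.
The analysis ends at Stage II.2; the policyholder prevails on this issue.
— Issue III —
At Stage III.1 the policyholder must meet clear and convincing evidence (weight exceeds 77): on (h) the weight is 78 (the insurer's 5 is given no effect), > 77, so (h) meets the standard; on (i) the weight is 78 (the insurer's 54 is given no effect), > 77, so (i) meets the standard.
  All elements met. The policyholder retains the burden for Stage III.2.
At Stage III.2 the policyholder must meet any credible evidence (weight exceeds 15): on (j) the weight is 17 (the insurer's 60 is given no effect), > 15, so (j) meets the standard.
  The policyholder carries the last stage.
All stages carried — the policyholder prevails on this issue.
Per-issue: Issue I → policyholder; Issue II → policyholder; Issue III → policyholder. The policyholder must prevail on every issue; overall, the policyholder prevails.

policyholder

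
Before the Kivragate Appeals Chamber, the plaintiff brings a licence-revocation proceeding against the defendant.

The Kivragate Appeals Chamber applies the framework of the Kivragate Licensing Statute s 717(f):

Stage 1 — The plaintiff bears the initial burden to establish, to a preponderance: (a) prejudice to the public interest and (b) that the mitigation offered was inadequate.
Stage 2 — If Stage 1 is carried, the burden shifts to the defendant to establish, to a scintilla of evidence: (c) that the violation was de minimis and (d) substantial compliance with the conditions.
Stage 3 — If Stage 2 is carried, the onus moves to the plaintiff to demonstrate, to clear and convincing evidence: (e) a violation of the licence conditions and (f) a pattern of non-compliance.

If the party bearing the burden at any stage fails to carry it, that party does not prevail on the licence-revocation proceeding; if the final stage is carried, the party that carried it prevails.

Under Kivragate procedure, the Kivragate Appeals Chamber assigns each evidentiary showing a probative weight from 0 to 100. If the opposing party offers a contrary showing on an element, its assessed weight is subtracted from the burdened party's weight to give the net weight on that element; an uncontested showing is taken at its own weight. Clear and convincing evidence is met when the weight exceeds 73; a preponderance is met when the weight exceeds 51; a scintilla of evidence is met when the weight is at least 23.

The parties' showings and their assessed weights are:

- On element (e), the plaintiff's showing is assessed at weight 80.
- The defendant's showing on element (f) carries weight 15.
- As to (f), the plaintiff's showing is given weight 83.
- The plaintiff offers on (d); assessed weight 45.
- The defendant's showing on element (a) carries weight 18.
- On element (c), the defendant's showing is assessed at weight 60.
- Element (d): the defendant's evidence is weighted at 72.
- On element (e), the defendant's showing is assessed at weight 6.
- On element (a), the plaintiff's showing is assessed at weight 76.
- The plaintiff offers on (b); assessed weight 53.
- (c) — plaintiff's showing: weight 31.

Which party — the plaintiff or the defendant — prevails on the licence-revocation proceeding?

Stage 1 — burden on plaintiff; standard: a preponderance (weight exceeds 51).
    (a): 76 − 18 = 58 > 51 [met]
    (b): 53 > 51 [met]
  All elements met. The burden passes to the defendant.
Stage 2 — burden on defendant; standard: a scintilla of evidence (weight is at least 23).
    (c): 60 − 31 = 29 ≥ 23 [met]
    (d): 72 − 45 = 27 ≥ 23 [met]
  Stage 2 carried; the burden shifts to the plaintiff.
Stage 3 — burden on plaintiff; standard: clear and convincing evidence (weight exceeds 73).
    (e): 80 − 6 = 74 > 73 [met]
    (f): 83 − 15 = 68 ≤ 73 [not met]
  The plaintiff does not carry Stage 3.
The defendant prevails.

defendant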